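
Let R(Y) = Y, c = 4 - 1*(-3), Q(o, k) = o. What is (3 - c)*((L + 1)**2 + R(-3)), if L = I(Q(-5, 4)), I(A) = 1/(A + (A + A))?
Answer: 1916/225 ≈ 8.5155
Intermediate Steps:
c = 7 (c = 4 + 3 = 7)
I(A) = 1/(3*A) (I(A) = 1/(A + 2*A) = 1/(3*A))
L = -1/15 (L = (1/3)/(-5) = (1/3)*(-1/5) = -1/15 ≈ -0.066667)
(3 - c)*((L + 1)**2 + R(-3)) = (3 - 1*7)*((-1/15 + 1)**2 - 3) = (3 - 7)*((14/15)**2 - 3) = -4*(196/225 - 3) = -4*(-479/225) = 1916/225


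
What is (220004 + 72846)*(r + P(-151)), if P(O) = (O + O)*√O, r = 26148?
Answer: 7657441800 - 88440700*I*√151 ≈ 7.6574e+9 - 1.0868e+9*I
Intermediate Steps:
P(O) = 2*O^(3/2) (P(O) = (2*O)*√O = 2*O^(3/2))
(220004 + 72846)*(r + P(-151)) = (220004 + 72846)*(26148 + 2*(-151)^(3/2)) = 292850*(26148 + 2*(-151*I*√151)) = 292850*(26148 - 302*I*√151) = 7657441800 - 88440700*I*√151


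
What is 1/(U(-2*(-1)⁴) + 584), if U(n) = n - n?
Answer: 1/584 ≈ 0.0017123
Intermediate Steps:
U(n) = 0
1/(U(-2*(-1)⁴) + 584) = 1/(0 + 584) = 1/584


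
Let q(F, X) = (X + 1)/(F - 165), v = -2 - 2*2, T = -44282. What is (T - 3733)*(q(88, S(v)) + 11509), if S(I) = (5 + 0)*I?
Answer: -3868359030/7 ≈ -5.5262e+8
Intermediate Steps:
v = -6 (v = -2 - 4 = -6)
S(I) = 5*I
q(F, X) = (1 + X)/(-165 + F)
(T - 3733)*(q(88, S(v)) + 11509) = (-44282 - 3733)*((1 + 5*(-6))/(-165 + 88) + 11509) = -48015*((1 - 30)/(-77) + 11509) = -48015*(-1/77*(-29) + 11509) = -48015*(29/77 + 11509) = -48015*886222/77 = -3868359030/7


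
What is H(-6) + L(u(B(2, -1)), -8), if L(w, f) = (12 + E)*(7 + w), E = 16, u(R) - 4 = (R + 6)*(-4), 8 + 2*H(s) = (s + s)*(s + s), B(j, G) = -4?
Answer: 152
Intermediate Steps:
H(s) = -4 + 2*s**2 (H(s) = -4 + ((s + s)*(s + s))/2 = -4 + ((2*s)*(2*s))/2 = -4 + (4*s**2)/2 = -4 + 2*s**2)
u(R) = -20 - 4*R (u(R) = 4 + (R + 6)*(-4) = 4 + (6 + R)*(-4) = 4 + (-24 - 4*R) = -20 - 4*R)
L(w, f) = 196 + 28*w (L(w, f) = (12 + 16)*(7 + w) = 28*(7 + w) = 196 + 28*w)
H(-6) + L(u(B(2, -1)), -8) = (-4 + 2*(-6)**2) + (196 + 28*(-20 - 4*(-4))) = (-4 + 2*36) + (196 + 28*(-20 + 16)) = (-4 + 72) + (196 + 28*(-4)) = 68 + (196 - 112) = 68 + 84 = 152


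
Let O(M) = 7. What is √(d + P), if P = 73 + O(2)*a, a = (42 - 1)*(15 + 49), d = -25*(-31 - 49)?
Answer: √20441 ≈ 142.97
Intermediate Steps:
d = 2000 (d = -25*(-80) = 2000)
a = 2624 (a = 41*64 = 2624)
P = 18441 (P = 73 + 7*2624 = 73 + 18368 = 18441)
√(d + P) = √(2000 + 18441) = √20441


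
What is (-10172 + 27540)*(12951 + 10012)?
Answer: 398821384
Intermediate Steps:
(-10172 + 27540)*(12951 + 10012) = 17368*22963 = 398821384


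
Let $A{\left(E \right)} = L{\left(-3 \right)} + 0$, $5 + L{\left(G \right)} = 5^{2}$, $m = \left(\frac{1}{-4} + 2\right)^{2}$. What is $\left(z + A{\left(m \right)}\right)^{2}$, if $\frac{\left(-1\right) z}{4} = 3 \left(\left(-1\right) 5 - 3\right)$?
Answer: $13456$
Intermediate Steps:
$m = \frac{49}{16}$ ($m = \left(- \frac{1}{4} + 2\right)^{2} = \left(\frac{7}{4}\right)^{2} = \frac{49}{16} \approx 3.0625$)
$z = 96$ ($z = - 4 \cdot 3 \left(\left(-1\right) 5 - 3\right) = - 4 \cdot 3 \left(-5 - 3\right) = - 4 \cdot 3 \left(-8\right) = \left(-4\right) \left(-24\right) = 96$)
$L{\left(G \right)} = 20$ ($L{\left(G \right)} = -5 + 5^{2} = -5 + 25 = 20$)
$A{\left(E \right)} = 20$ ($A{\left(E \right)} = 20 + 0 = 20$)
$\left(z + A{\left(m \right)}\right)^{2} = \left(96 + 20\right)^{2} = 116^{2} = 13456$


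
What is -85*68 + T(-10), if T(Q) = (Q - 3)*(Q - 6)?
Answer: -5572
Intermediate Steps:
T(Q) = (-6 + Q)*(-3 + Q) (T(Q) = (-3 + Q)*(-6 + Q) = (-6 + Q)*(-3 + Q))
-85*68 + T(-10) = -85*68 + (18 + (-10)² - 9*(-10)) = -5780 + (18 + 100 + 90) = -5780 + 208 = -5572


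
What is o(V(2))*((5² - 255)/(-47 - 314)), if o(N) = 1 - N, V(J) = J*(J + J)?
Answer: -1610/361 ≈ -4.4598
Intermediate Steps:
V(J) = 2*J² (V(J) = J*(2*J) = 2*J²)
o(V(2))*((5² - 255)/(-47 - 314)) = (1 - 2*2²)*((5² - 255)/(-47 - 314)) = (1 - 2*4)*((25 - 255)/(-361)) = (1 - 1*8)*(-230*(-1/361)) = (1 - 8)*(230/361) = -7*230/361 = -1610/361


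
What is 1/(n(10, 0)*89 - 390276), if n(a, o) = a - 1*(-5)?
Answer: -1/388941 ≈ -2.5711e-6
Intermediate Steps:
n(a, o) = 5 + a (n(a, o) = a + 5 = 5 + a)
1/(n(10, 0)*89 - 390276) = 1/((5 + 10)*89 - 390276) = 1/(15*89 - 390276) = 1/(1335 - 390276) = 1/(-388941) = -1/388941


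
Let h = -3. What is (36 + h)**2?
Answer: 1089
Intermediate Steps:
(36 + h)**2 = (36 - 3)**2 = 33**2 = 1089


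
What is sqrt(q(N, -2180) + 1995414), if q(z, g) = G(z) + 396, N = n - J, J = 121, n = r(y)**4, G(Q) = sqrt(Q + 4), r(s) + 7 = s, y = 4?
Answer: sqrt(1995810 + 6*I) ≈ 1412.7 + 0.002*I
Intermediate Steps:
r(s) = -7 + s
G(Q) = sqrt(4 + Q)
n = 81 (n = (-7 + 4)**4 = (-3)**4 = 81)
N = -40 (N = 81 - 1*121 = 81 - 121 = -40)
q(z, g) = 396 + sqrt(4 + z) (q(z, g) = sqrt(4 + z) + 396 = 396 + sqrt(4 + z))
sqrt(q(N, -2180) + 1995414) = sqrt((396 + sqrt(4 - 40)) + 1995414) = sqrt((396 + sqrt(-36)) + 1995414) = sqrt((396 + 6*I) + 1995414) = sqrt(1995810 + 6*I)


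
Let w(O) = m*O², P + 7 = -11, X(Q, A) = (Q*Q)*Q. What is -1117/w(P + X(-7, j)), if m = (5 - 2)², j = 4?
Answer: -1117/1172889 ≈ -0.00095235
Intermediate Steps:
X(Q, A) = Q³ (X(Q, A) = Q²*Q = Q³)
P = -18 (P = -7 - 11 = -18)
m = 9 (m = 3² = 9)
w(O) = 9*O²
-1117/w(P + X(-7, j)) = -1117*1/(9*(-18 + (-7)³)²) = -1117*1/(9*(-18 - 343)²) = -1117/(9*(-361)²) = -1117/(9*130321) = -1117/1172889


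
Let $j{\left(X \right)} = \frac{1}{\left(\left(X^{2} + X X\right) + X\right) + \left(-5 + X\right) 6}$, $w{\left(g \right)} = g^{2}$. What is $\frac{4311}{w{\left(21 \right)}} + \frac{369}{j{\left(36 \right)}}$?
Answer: $\frac{50880413}{49} \approx 1.0384 \cdot 10^{6}$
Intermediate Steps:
$j{\left(X \right)} = \frac{1}{-30 + 2 X^{2} + 7 X}$ ($j{\left(X \right)} = \frac{1}{\left(\left(X^{2} + X^{2}\right) + X\right) + \left(-30 + 6 X\right)} = \frac{1}{\left(2 X^{2} + X\right) + \left(-30 + 6 X\right)} = \frac{1}{\left(X + 2 X^{2}\right) + \left(-30 + 6 X\right)} = \frac{1}{-30 + 2 X^{2} + 7 X}$)
$\frac{4311}{w{\left(21 \right)}} + \frac{369}{j{\left(36 \right)}} = \frac{4311}{21^{2}} + \frac{369}{\frac{1}{-30 + 2 \cdot 36^{2} + 7 \cdot 36}} = \frac{4311}{441} + \frac{369}{\frac{1}{-30 + 2 \cdot 1296 + 252}} = 4311 \cdot \frac{1}{441} + \frac{369}{\frac{1}{-30 + 2592 + 252}} = \frac{479}{49} + \frac{369}{\frac{1}{2814}} = \frac{479}{49} + 369 \frac{1}{\frac{1}{2814}} = \frac{479}{49} + 369 \cdot 2814 = \frac{479}{49} + 1038366 = \frac{50880413}{49}$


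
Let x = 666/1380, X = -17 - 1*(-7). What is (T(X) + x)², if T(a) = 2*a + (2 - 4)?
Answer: 24492601/52900 ≈ 463.00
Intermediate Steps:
X = -10 (X = -17 + 7 = -10)
T(a) = -2 + 2*a (T(a) = 2*a - 2 = -2 + 2*a)
x = 111/230 (x = 666*(1/1380) = 111/230 ≈ 0.48261)
(T(X) + x)² = ((-2 + 2*(-10)) + 111/230)² = ((-2 - 20) + 111/230)² = (-22 + 111/230)² = (-4949/230)² = 24492601/52900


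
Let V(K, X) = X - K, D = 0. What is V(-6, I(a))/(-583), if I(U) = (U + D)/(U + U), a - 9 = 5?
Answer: -13/1166 ≈ -0.011149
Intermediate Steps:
a = 14 (a = 9 + 5 = 14)
I(U) = ½ (I(U) = (U + 0)/(U + U) = U/((2*U)) = U*(1/(2*U)) = ½)
V(-6, I(a))/(-583) = (½ - 1*(-6))/(-583) = (½ + 6)*(-1/583) = (13/2)*(-1/583) = -13/1166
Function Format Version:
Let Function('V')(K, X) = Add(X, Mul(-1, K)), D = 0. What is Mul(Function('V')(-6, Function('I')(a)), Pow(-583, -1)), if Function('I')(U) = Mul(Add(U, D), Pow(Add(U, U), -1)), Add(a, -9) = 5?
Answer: Rational(-13, 1166) ≈ -0.011149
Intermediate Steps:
a = 14 (a = Add(9, 5) = 14)
Function('I')(U) = Rational(1, 2) (Function('I')(U) = Mul(Add(U, 0), Pow(Add(U, U), -1)) = Mul(U, Pow(Mul(2, U), -1)) = Mul(U, Mul(Rational(1, 2), Pow(U, -1))) = Rational(1, 2))
Mul(Function('V')(-6, Function('I')(a)), Pow(-583, -1)) = Mul(Add(Rational(1, 2), Mul(-1, -6)), Pow(-583, -1)) = Mul(Add(Rational(1, 2), 6), Rational(-1, 583)) = Mul(Rational(13, 2), Rational(-1, 583)) = Rational(-13, 1166)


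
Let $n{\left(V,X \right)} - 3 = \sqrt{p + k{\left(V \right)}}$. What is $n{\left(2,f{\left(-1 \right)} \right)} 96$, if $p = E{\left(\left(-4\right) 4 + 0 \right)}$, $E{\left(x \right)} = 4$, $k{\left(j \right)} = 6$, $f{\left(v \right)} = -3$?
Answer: $288 + 96 \sqrt{10} \approx 591.58$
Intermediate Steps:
$p = 4$
$n{\left(V,X \right)} = 3 + \sqrt{10}$ ($n{\left(V,X \right)} = 3 + \sqrt{4 + 6} = 3 + \sqrt{10}$)
$n{\left(2,f{\left(-1 \right)} \right)} 96 = \left(3 + \sqrt{10}\right) 96 = 288 + 96 \sqrt{10}$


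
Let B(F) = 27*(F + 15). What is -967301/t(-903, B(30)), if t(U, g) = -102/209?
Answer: 202165909/102 ≈ 1.9820e+6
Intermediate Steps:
B(F) = 405 + 27*F (B(F) = 27*(15 + F) = 405 + 27*F)
t(U, g) = -102/209 (t(U, g) = -102*1/209 = -102/209)
-967301/t(-903, B(30)) = -967301/(-102/209) = -967301*(-209/102) = 202165909/102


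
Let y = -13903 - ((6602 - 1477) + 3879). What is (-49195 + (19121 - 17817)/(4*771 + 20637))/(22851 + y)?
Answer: 166707613/189768 ≈ 878.48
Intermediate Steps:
y = -22907 (y = -13903 - (5125 + 3879) = -13903 - 1*9004 = -13903 - 9004 = -22907)
(-49195 + (19121 - 17817)/(4*771 + 20637))/(22851 + y) = (-49195 + (19121 - 17817)/(4*771 + 20637))/(22851 - 22907) = (-49195 + 1304/(3084 + 20637))/(-56) = (-49195 + 1304/23721)*(-1/56) = -1166953291/23721*(-1/56) = 166707613/189768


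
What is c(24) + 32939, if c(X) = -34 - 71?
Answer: 32834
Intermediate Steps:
c(X) = -105
c(24) + 32939 = -105 + 32939 = 32834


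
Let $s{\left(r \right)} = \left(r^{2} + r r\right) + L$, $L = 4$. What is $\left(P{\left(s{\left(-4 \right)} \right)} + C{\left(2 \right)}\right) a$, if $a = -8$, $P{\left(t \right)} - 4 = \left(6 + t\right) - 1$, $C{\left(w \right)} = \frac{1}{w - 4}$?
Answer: $-356$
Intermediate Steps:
$s{\left(r \right)} = 4 + 2 r^{2}$ ($s{\left(r \right)} = \left(r^{2} + r r\right) + 4 = \left(r^{2} + r^{2}\right) + 4 = 2 r^{2} + 4 = 4 + 2 r^{2}$)
$C{\left(w \right)} = \frac{1}{-4 + w}$
$P{\left(t \right)} = 9 + t$ ($P{\left(t \right)} = 4 + \left(\left(6 + t\right) - 1\right) = 4 + \left(5 + t\right) = 9 + t$)
$\left(P{\left(s{\left(-4 \right)} \right)} + C{\left(2 \right)}\right) a = \left(\left(9 + \left(4 + 2 \left(-4\right)^{2}\right)\right) + \frac{1}{-4 + 2}\right) \left(-8\right) = \left(\left(9 + \left(4 + 2 \cdot 16\right)\right) + \frac{1}{-2}\right) \left(-8\right) = \left(\left(9 + \left(4 + 32\right)\right) - \frac{1}{2}\right) \left(-8\right) = \left(\left(9 + 36\right) - \frac{1}{2}\right) \left(-8\right) = \left(45 - \frac{1}{2}\right) \left(-8\right) = \frac{89}{2} \left(-8\right) = -356$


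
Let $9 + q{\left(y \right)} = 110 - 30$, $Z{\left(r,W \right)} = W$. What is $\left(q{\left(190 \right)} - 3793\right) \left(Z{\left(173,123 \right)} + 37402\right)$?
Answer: $-139668050$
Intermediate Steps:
$q{\left(y \right)} = 71$ ($q{\left(y \right)} = -9 + \left(110 - 30\right) = -9 + 80 = 71$)
$\left(q{\left(190 \right)} - 3793\right) \left(Z{\left(173,123 \right)} + 37402\right) = \left(71 - 3793\right) \left(123 + 37402\right) = \left(-3722\right) 37525 = -139668050$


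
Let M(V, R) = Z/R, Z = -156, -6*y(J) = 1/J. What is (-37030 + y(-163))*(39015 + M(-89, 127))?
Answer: -59812638231637/41402 ≈ -1.4447e+9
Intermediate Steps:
y(J) = -1/(6*J)
M(V, R) = -156/R
(-37030 + y(-163))*(39015 + M(-89, 127)) = (-37030 - ⅙/(-163))*(39015 - 156/127) = (-37030 - ⅙*(-1/163))*(39015 - 156*1/127) = (-37030 + 1/978)*(39015 - 156/127) = -36215339/978*4954749/127 = -59812638231637/41402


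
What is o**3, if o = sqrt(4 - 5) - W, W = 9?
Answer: -702 + 242*I ≈ -702.0 + 242.0*I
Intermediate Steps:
o = -9 + I (o = sqrt(4 - 5) - 1*9 = sqrt(-1) - 9 = I - 9 = -9 + I ≈ -9.0 + 1.0*I)
o**3 = (-9 + I)**3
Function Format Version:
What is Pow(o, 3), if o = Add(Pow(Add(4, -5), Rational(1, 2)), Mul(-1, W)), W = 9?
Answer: Add(-702, Mul(242, I)) ≈ Add(-702.00, Mul(242.00, I))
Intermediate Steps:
o = Add(-9, I) (o = Add(Pow(Add(4, -5), Rational(1, 2)), Mul(-1, 9)) = Add(Pow(-1, Rational(1, 2)), -9) = Add(I, -9) = Add(-9, I) ≈ Add(-9.0000, Mul(1.0000, I)))
Pow(o, 3) = Pow(Add(-9, I), 3)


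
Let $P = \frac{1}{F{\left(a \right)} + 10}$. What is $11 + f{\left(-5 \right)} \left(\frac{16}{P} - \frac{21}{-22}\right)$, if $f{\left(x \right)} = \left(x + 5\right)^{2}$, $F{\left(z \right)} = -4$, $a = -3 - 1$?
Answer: $11$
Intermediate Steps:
$a = -4$
$f{\left(x \right)} = \left(5 + x\right)^{2}$
$P = \frac{1}{6}$ ($P = \frac{1}{-4 + 10} = \frac{1}{6} \approx 0.16667$)
$11 + f{\left(-5 \right)} \left(\frac{16}{P} - \frac{21}{-22}\right) = 11 + \left(5 - 5\right)^{2} \left(16 \frac{1}{\frac{1}{6}} - \frac{21}{-22}\right) = 11 + 0^{2} \left(16 \cdot 6 - - \frac{21}{22}\right) = 11 + 0 \left(96 + \frac{21}{22}\right) = 11 + 0 \cdot \frac{2133}{22} = 11 + 0 = 11$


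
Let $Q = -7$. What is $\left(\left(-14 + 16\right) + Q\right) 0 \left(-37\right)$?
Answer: $0$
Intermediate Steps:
$\left(\left(-14 + 16\right) + Q\right) 0 \left(-37\right) = \left(\left(-14 + 16\right) - 7\right) 0 \left(-37\right) = \left(2 - 7\right) 0 \left(-37\right) = \left(-5\right) 0 \left(-37\right) = 0 \left(-37\right) = 0$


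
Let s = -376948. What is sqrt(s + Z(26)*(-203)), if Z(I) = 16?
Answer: 6*I*sqrt(10561) ≈ 616.6*I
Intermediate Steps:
sqrt(s + Z(26)*(-203)) = sqrt(-376948 + 16*(-203)) = sqrt(-376948 - 3248) = sqrt(-380196) = 6*I*sqrt(10561)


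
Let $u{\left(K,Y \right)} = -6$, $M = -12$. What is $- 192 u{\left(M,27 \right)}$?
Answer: $1152$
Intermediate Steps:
$- 192 u{\left(M,27 \right)} = \left(-192\right) \left(-6\right) = 1152$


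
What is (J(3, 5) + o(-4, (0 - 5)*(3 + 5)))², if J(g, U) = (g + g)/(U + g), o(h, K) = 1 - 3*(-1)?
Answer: 361/16 ≈ 22.563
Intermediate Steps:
o(h, K) = 4 (o(h, K) = 1 + 3 = 4)
J(g, U) = 2*g/(U + g) (J(g, U) = (2*g)/(U + g) = 2*g/(U + g))
(J(3, 5) + o(-4, (0 - 5)*(3 + 5)))² = (2*3/(5 + 3) + 4)² = (2*3/8 + 4)² = (2*3*(⅛) + 4)² = (¾ + 4)² = (19/4)² = 361/16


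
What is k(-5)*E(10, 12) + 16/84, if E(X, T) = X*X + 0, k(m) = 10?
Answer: 21004/21 ≈ 1000.2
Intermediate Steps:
E(X, T) = X² (E(X, T) = X² + 0 = X²)
k(-5)*E(10, 12) + 16/84 = 10*10² + 16/84 = 10*100 + 16*(1/84) = 1000 + 4/21 = 21004/21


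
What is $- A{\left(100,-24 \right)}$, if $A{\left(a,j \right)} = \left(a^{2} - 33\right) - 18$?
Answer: $-9949$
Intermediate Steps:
$A{\left(a,j \right)} = -51 + a^{2}$ ($A{\left(a,j \right)} = \left(-33 + a^{2}\right) - 18 = -51 + a^{2}$)
$- A{\left(100,-24 \right)} = - (-51 + 100^{2}) = - (-51 + 10000) = \left(-1\right) 9949 = -9949$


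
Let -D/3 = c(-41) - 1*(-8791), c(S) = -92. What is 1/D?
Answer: -1/26097 ≈ -3.8319e-5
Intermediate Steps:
D = -26097 (D = -3*(-92 - 1*(-8791)) = -3*(-92 + 8791) = -3*8699 = -26097)
1/D = 1/(-26097) = -1/26097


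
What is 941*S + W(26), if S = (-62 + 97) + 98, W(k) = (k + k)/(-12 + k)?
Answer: 876097/7 ≈ 1.2516e+5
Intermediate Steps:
W(k) = 2*k/(-12 + k) (W(k) = (2*k)/(-12 + k) = 2*k/(-12 + k))
S = 133 (S = 35 + 98 = 133)
941*S + W(26) = 941*133 + 2*26/(-12 + 26) = 125153 + 2*26/14 = 125153 + 2*26*(1/14) = 125153 + 26/7 = 876097/7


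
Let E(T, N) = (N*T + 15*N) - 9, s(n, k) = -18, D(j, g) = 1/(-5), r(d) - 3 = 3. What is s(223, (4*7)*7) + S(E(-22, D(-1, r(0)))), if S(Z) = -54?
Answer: -72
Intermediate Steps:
r(d) = 6 (r(d) = 3 + 3 = 6)
D(j, g) = -⅕
E(T, N) = -9 + 15*N + N*T (E(T, N) = (15*N + N*T) - 9 = -9 + 15*N + N*T)
s(223, (4*7)*7) + S(E(-22, D(-1, r(0)))) = -18 - 54 = -72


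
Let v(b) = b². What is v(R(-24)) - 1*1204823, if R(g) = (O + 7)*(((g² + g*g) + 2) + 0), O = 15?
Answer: 643345721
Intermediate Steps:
R(g) = 44 + 44*g² (R(g) = (15 + 7)*(((g² + g*g) + 2) + 0) = 22*(((g² + g²) + 2) + 0) = 22*((2*g² + 2) + 0) = 22*((2 + 2*g²) + 0) = 22*(2 + 2*g²) = 44 + 44*g²)
v(R(-24)) - 1*1204823 = (44 + 44*(-24)²)² - 1*1204823 = (44 + 44*576)² - 1204823 = (44 + 25344)² - 1204823 = 25388² - 1204823 = 644550544 - 1204823 = 643345721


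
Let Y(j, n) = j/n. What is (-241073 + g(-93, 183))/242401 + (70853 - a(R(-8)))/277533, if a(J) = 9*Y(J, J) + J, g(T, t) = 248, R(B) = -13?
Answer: -5517897452/7474919637 ≈ -0.73819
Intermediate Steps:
a(J) = 9 + J (a(J) = 9*(J/J) + J = 9*1 + J = 9 + J)
(-241073 + g(-93, 183))/242401 + (70853 - a(R(-8)))/277533 = (-241073 + 248)/242401 + (70853 - (9 - 13))/277533 = -240825*1/242401 + (70853 - 1*(-4))*(1/277533) = -240825/242401 + (70853 + 4)*(1/277533) = -240825/242401 + 70857*(1/277533) = -240825/242401 + 7873/30837 = -5517897452/7474919637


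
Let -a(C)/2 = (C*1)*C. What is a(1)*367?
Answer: -734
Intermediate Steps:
a(C) = -2*C² (a(C) = -2*C*1*C = -2*C*C = -2*C²)
a(1)*367 = -2*1²*367 = -2*1*367 = -2*367 = -734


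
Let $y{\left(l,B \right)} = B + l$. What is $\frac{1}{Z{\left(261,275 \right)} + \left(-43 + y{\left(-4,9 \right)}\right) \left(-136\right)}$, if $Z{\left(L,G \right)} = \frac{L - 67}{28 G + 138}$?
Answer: $\frac{3919}{20253489} \approx 0.0001935$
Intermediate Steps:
$Z{\left(L,G \right)} = \frac{-67 + L}{138 + 28 G}$
$\frac{1}{Z{\left(261,275 \right)} + \left(-43 + y{\left(-4,9 \right)}\right) \left(-136\right)} = \frac{1}{\frac{-67 + 261}{2 \left(69 + 14 \cdot 275\right)} + \left(-43 + \left(9 - 4\right)\right) \left(-136\right)} = \frac{1}{\frac{1}{2} \frac{1}{69 + 3850} \cdot 194 + \left(-43 + 5\right) \left(-136\right)} = \frac{1}{\frac{1}{2} \cdot \frac{1}{3919} \cdot 194 - -5168} = \frac{1}{\frac{1}{2} \cdot \frac{1}{3919} \cdot 194 + 5168} = \frac{1}{\frac{97}{3919} + 5168} = \frac{1}{\frac{20253489}{3919}} = \frac{3919}{20253489}$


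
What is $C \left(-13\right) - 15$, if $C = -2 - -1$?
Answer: $-2$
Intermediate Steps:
$C = -1$ ($C = -2 + 1 = -1$)
$C \left(-13\right) - 15 = \left(-1\right) \left(-13\right) - 15 = 13 - 15 = -2$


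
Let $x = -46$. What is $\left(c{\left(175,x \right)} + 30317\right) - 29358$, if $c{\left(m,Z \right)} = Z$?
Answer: $913$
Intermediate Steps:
$\left(c{\left(175,x \right)} + 30317\right) - 29358 = \left(-46 + 30317\right) - 29358 = 30271 - 29358 = 913$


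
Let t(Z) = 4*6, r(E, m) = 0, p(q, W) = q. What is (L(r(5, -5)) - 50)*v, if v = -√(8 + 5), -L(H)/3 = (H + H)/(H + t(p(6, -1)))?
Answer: 50*√13 ≈ 180.28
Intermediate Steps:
t(Z) = 24
L(H) = -6*H/(24 + H) (L(H) = -3*(H + H)/(H + 24) = -3*2*H/(24 + H) = -6*H/(24 + H))
v = -√13 ≈ -3.6056
(L(r(5, -5)) - 50)*v = (-6*0/(24 + 0) - 50)*(-√13) = (-6*0/24 - 50)*(-√13) = (-6*0*1/24 - 50)*(-√13) = (0 - 50)*(-√13) = -(-50)*√13 = 50*√13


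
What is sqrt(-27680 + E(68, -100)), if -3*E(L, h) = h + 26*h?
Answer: 2*I*sqrt(6695) ≈ 163.65*I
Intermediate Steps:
E(L, h) = -9*h (E(L, h) = -(h + 26*h)/3 = -9*h)
sqrt(-27680 + E(68, -100)) = sqrt(-27680 - 9*(-100)) = sqrt(-27680 + 900) = sqrt(-26780) = 2*I*sqrt(6695)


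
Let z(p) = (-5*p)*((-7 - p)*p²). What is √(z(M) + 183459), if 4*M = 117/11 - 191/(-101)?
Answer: √4510073783875185739/4937284 ≈ 430.13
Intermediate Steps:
M = 6959/2222 (M = (117/11 - 191/(-101))/4 = (117*(1/11) - 191*(-1/101))/4 = (117/11 + 191/101)/4 = (¼)*(13918/1111) = 6959/2222 ≈ 3.1319)
z(p) = -5*p³*(-7 - p) (z(p) = (-5*p)*(p²*(-7 - p)) = -5*p³*(-7 - p))
√(z(M) + 183459) = √(5*(6959/2222)³*(7 + 6959/2222) + 183459) = √(5*(337008232079/10970645048)*(22513/2222) + 183459) = √(37935331643972635/24376773296656 + 183459) = √(4510073783875185739/24376773296656) = √4510073783875185739/4937284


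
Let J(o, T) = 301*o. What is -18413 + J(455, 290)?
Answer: 118542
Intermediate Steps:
-18413 + J(455, 290) = -18413 + 301*455 = -18413 + 136955 = 118542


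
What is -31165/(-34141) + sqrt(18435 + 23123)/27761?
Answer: 31165/34141 + sqrt(41558)/27761 ≈ 0.92018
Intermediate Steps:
-31165/(-34141) + sqrt(18435 + 23123)/27761 = -31165*(-1/34141) + sqrt(41558)*(1/27761) = 31165/34141 + sqrt(41558)/27761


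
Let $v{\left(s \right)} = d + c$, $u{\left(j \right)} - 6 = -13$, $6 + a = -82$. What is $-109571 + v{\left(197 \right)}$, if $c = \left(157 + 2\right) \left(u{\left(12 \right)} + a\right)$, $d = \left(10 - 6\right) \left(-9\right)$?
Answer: $-124712$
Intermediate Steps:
$a = -88$ ($a = -6 - 82 = -88$)
$u{\left(j \right)} = -7$ ($u{\left(j \right)} = 6 - 13 = -7$)
$d = -36$ ($d = 4 \left(-9\right) = -36$)
$c = -15105$ ($c = \left(157 + 2\right) \left(-7 - 88\right) = 159 \left(-95\right) = -15105$)
$v{\left(s \right)} = -15141$ ($v{\left(s \right)} = -36 - 15105 = -15141$)
$-109571 + v{\left(197 \right)} = -109571 - 15141 = -124712$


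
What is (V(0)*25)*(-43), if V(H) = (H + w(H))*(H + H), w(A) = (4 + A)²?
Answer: 0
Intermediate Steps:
V(H) = 2*H*(H + (4 + H)²) (V(H) = (H + (4 + H)²)*(H + H) = (H + (4 + H)²)*(2*H) = 2*H*(H + (4 + H)²))
(V(0)*25)*(-43) = ((2*0*(0 + (4 + 0)²))*25)*(-43) = ((2*0*(0 + 4²))*25)*(-43) = ((2*0*(0 + 16))*25)*(-43) = ((2*0*16)*25)*(-43) = (0*25)*(-43) = 0*(-43) = 0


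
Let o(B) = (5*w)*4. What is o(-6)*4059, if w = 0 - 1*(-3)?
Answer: 243540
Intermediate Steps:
w = 3 (w = 0 + 3 = 3)
o(B) = 60 (o(B) = (5*3)*4 = 15*4 = 60)
o(-6)*4059 = 60*4059 = 243540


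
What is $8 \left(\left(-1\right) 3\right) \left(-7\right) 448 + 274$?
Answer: $75538$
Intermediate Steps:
$8 \left(\left(-1\right) 3\right) \left(-7\right) 448 + 274 = 8 \left(-3\right) \left(-7\right) 448 + 274 = \left(-24\right) \left(-7\right) 448 + 274 = 168 \cdot 448 + 274 = 75264 + 274 = 75538$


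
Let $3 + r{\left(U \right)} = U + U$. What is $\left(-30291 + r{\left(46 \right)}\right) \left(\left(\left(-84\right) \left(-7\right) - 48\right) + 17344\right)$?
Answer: $-540132568$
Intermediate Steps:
$r{\left(U \right)} = -3 + 2 U$ ($r{\left(U \right)} = -3 + \left(U + U\right) = -3 + 2 U$)
$\left(-30291 + r{\left(46 \right)}\right) \left(\left(\left(-84\right) \left(-7\right) - 48\right) + 17344\right) = \left(-30291 + \left(-3 + 2 \cdot 46\right)\right) \left(\left(\left(-84\right) \left(-7\right) - 48\right) + 17344\right) = \left(-30291 + \left(-3 + 92\right)\right) \left(\left(588 - 48\right) + 17344\right) = \left(-30291 + 89\right) \left(540 + 17344\right) = \left(-30202\right) 17884 = -540132568$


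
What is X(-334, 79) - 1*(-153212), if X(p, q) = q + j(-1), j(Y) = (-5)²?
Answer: 153316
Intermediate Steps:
j(Y) = 25
X(p, q) = 25 + q (X(p, q) = q + 25 = 25 + q)
X(-334, 79) - 1*(-153212) = (25 + 79) - 1*(-153212) = 104 + 153212 = 153316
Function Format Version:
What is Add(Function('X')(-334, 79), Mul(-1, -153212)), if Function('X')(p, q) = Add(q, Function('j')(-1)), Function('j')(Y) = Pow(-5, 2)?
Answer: 153316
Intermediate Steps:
Function('j')(Y) = 25
Function('X')(p, q) = Add(25, q) (Function('X')(p, q) = Add(q, 25) = Add(25, q))
Add(Function('X')(-334, 79), Mul(-1, -153212)) = Add(Add(25, 79), Mul(-1, -153212)) = Add(104, 153212) = 153316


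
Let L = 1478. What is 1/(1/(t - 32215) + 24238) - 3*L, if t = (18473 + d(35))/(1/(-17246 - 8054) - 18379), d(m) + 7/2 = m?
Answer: -1609928445251184685181/363087158374213769 ≈ -4434.0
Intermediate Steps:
d(m) = -7/2 + m
t = -468163850/464988701 (t = (18473 + (-7/2 + 35))/(1/(-17246 - 8054) - 18379) = (18473 + 63/2)/(1/(-25300) - 18379) = 37009/(2*(-1/25300 - 18379)) = 37009/(2*(-464988701/25300)) = (37009/2)*(-25300/464988701) = -468163850/464988701 ≈ -1.0068)
1/(1/(t - 32215) + 24238) - 3*L = 1/(1/(-468163850/464988701 - 32215) + 24238) - 3*1478 = 1/(1/(-14980079166565/464988701) + 24238) - 4434 = 1/(-464988701/14980079166565 + 24238) - 4434 = 1/(363087158374213769/14980079166565) - 4434 = 14980079166565/363087158374213769 - 4434 = -1609928445251184685181/363087158374213769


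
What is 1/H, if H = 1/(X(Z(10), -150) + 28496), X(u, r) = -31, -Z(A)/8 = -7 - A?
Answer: 28465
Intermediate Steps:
Z(A) = 56 + 8*A (Z(A) = -8*(-7 - A) = 56 + 8*A)
H = 1/28465 (H = 1/(-31 + 28496) = 1/28465 ≈ 3.5131e-5)
1/H = 1/(1/28465) = 28465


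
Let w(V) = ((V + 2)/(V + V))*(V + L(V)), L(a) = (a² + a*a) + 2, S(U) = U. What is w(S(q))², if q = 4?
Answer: 3249/4 ≈ 812.25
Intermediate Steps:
L(a) = 2 + 2*a² (L(a) = (a² + a²) + 2 = 2*a² + 2 = 2 + 2*a²)
w(V) = (2 + V)*(2 + V + 2*V²)/(2*V) (w(V) = ((V + 2)/(V + V))*(V + (2 + 2*V²)) = ((2 + V)/((2*V)))*(2 + V + 2*V²) = ((2 + V)*(1/(2*V)))*(2 + V + 2*V²) = ((2 + V)/(2*V))*(2 + V + 2*V²) = (2 + V)*(2 + V + 2*V²)/(2*V))
w(S(q))² = (2 + 4² + 2/4 + (5/2)*4)² = (2 + 16 + 2*(¼) + 10)² = (2 + 16 + ½ + 10)² = (57/2)² = 3249/4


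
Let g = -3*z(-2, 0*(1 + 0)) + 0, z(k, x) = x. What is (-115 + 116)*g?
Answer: 0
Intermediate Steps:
g = 0 (g = -0*(1 + 0) + 0 = -0 + 0 = -3*0 + 0 = 0 + 0 = 0)
(-115 + 116)*g = (-115 + 116)*0 = 1*0 = 0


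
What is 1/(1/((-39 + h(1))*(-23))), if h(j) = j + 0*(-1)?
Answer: 874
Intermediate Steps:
h(j) = j (h(j) = j + 0 = j)
1/(1/((-39 + h(1))*(-23))) = 1/(1/((-39 + 1)*(-23))) = 1/(1/(-38*(-23))) = 1/(1/874) = 874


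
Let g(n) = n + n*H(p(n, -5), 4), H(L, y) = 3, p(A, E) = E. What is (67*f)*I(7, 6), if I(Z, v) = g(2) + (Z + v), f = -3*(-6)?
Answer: 25326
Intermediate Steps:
f = 18
g(n) = 4*n (g(n) = n + n*3 = n + 3*n = 4*n)
I(Z, v) = 8 + Z + v (I(Z, v) = 4*2 + (Z + v) = 8 + (Z + v) = 8 + Z + v)
(67*f)*I(7, 6) = (67*18)*(8 + 7 + 6) = 1206*21 = 25326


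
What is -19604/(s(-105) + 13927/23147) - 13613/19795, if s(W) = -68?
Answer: 8961214914163/30881565855 ≈ 290.18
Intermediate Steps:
-19604/(s(-105) + 13927/23147) - 13613/19795 = -19604/(-68 + 13927/23147) - 13613/19795 = -19604/(-1560069/23147) - 13613/19795 = -19604*(-23147/1560069) - 13613/19795 = 453773788/1560069 - 13613/19795 = 8961214914163/30881565855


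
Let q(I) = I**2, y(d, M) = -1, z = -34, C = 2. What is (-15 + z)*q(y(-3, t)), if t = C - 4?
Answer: -49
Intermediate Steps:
t = -2 (t = 2 - 4 = -2)
(-15 + z)*q(y(-3, t)) = (-15 - 34)*(-1)**2 = -49*1 = -49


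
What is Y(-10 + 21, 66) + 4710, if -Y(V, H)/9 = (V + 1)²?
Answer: 3414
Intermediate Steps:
Y(V, H) = -9*(1 + V)² (Y(V, H) = -9*(V + 1)² = -9*(1 + V)²)
Y(-10 + 21, 66) + 4710 = -9*(1 + (-10 + 21))² + 4710 = -9*(1 + 11)² + 4710 = -9*12² + 4710 = -9*144 + 4710 = -1296 + 4710 = 3414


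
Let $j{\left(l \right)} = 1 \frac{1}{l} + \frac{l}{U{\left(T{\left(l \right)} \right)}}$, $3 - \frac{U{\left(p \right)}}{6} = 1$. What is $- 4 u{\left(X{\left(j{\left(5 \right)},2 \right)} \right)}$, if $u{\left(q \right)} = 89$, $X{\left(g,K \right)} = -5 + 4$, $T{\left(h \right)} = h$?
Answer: $-356$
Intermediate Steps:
$U{\left(p \right)} = 12$ ($U{\left(p \right)} = 18 - 6 = 12$)
$j{\left(l \right)} = \frac{1}{l} + \frac{l}{12}$ ($j{\left(l \right)} = 1 \frac{1}{l} + \frac{l}{12} = \frac{1}{l} + l \frac{1}{12} = \frac{1}{l} + \frac{l}{12}$)
$X{\left(g,K \right)} = -1$
$- 4 u{\left(X{\left(j{\left(5 \right)},2 \right)} \right)} = \left(-4\right) 89 = -356$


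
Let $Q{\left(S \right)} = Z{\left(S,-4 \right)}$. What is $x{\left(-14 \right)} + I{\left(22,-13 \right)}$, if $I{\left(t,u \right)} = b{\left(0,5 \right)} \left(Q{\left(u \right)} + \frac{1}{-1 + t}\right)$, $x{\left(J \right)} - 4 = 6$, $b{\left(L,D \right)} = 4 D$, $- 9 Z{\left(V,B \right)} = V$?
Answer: $\frac{2510}{63} \approx 39.841$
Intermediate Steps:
$Z{\left(V,B \right)} = - \frac{V}{9}$
$Q{\left(S \right)} = - \frac{S}{9}$
$x{\left(J \right)} = 10$ ($x{\left(J \right)} = 4 + 6 = 10$)
$I{\left(t,u \right)} = \frac{20}{-1 + t} - \frac{20 u}{9}$ ($I{\left(t,u \right)} = 4 \cdot 5 \left(- \frac{u}{9} + \frac{1}{-1 + t}\right) = 20 \left(\frac{1}{-1 + t} - \frac{u}{9}\right) = \frac{20}{-1 + t} - \frac{20 u}{9}$)
$x{\left(-14 \right)} + I{\left(22,-13 \right)} = 10 + \frac{20 \left(9 - 13 - 22 \left(-13\right)\right)}{9 \left(-1 + 22\right)} = 10 + \frac{20 \left(9 - 13 + 286\right)}{9 \cdot 21} = 10 + \frac{20}{9} \cdot \frac{1}{21} \cdot 282 = 10 + \frac{1880}{63} = \frac{2510}{63}$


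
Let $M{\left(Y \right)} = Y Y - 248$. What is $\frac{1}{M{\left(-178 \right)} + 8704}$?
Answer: $\frac{1}{40140} \approx 2.4913 \cdot 10^{-5}$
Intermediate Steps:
$M{\left(Y \right)} = -248 + Y^{2}$ ($M{\left(Y \right)} = Y^{2} - 248 = -248 + Y^{2}$)
$\frac{1}{M{\left(-178 \right)} + 8704} = \frac{1}{\left(-248 + \left(-178\right)^{2}\right) + 8704} = \frac{1}{\left(-248 + 31684\right) + 8704} = \frac{1}{31436 + 8704} = \frac{1}{40140}$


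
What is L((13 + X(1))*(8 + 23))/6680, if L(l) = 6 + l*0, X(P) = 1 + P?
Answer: 3/3340 ≈ 0.00089820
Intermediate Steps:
L(l) = 6 (L(l) = 6 + 0 = 6)
L((13 + X(1))*(8 + 23))/6680 = 6/6680 = 6*(1/6680) = 3/3340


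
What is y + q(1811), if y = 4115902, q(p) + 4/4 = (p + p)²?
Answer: 17234785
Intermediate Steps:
q(p) = -1 + 4*p² (q(p) = -1 + (p + p)² = -1 + (2*p)² = -1 + 4*p²)
y + q(1811) = 4115902 + (-1 + 4*1811²) = 4115902 + (-1 + 4*3279721) = 4115902 + (-1 + 13118884) = 4115902 + 13118883 = 17234785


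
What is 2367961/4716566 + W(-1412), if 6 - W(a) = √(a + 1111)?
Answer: 30667357/4716566 - I*√301 ≈ 6.5021 - 17.349*I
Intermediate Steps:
W(a) = 6 - √(1111 + a) (W(a) = 6 - √(a + 1111) = 6 - √(1111 + a))
2367961/4716566 + W(-1412) = 2367961/4716566 + (6 - √(1111 - 1412)) = 2367961*(1/4716566) + (6 - √(-301)) = 2367961/4716566 + (6 - I*√301) = 30667357/4716566 - I*√301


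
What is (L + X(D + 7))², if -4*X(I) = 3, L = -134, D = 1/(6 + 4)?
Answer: 290521/16 ≈ 18158.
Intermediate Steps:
D = ⅒ (D = 1/10 = ⅒ ≈ 0.10000)
X(I) = -¾ (X(I) = -¼*3 = -¾)
(L + X(D + 7))² = (-134 - ¾)² = (-539/4)² = 290521/16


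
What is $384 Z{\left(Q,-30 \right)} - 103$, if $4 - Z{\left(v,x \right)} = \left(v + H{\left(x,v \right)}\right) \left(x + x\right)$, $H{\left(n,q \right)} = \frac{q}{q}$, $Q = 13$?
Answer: $323993$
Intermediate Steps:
$H{\left(n,q \right)} = 1$
$Z{\left(v,x \right)} = 4 - 2 x \left(1 + v\right)$ ($Z{\left(v,x \right)} = 4 - \left(v + 1\right) \left(x + x\right) = 4 - \left(1 + v\right) 2 x = 4 - 2 x \left(1 + v\right)$)
$384 Z{\left(Q,-30 \right)} - 103 = 384 \left(4 - -60 - 26 \left(-30\right)\right) - 103 = 384 \left(4 + 60 + 780\right) - 103 = 384 \cdot 844 - 103 = 324096 - 103 = 323993$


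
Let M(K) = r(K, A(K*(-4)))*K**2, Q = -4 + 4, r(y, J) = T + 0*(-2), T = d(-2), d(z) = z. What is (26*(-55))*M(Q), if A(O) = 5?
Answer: 0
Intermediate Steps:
T = -2
r(y, J) = -2 (r(y, J) = -2 + 0*(-2) = -2 + 0 = -2)
Q = 0
M(K) = -2*K**2
(26*(-55))*M(Q) = (26*(-55))*(-2*0**2) = -(-2860)*0 = -1430*0 = 0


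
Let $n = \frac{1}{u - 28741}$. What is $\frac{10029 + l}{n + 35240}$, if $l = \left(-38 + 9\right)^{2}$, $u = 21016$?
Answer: $\frac{83970750}{272228999} \approx 0.30846$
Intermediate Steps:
$l = 841$ ($l = \left(-29\right)^{2} = 841$)
$n = - \frac{1}{7725}$ ($n = \frac{1}{21016 - 28741} = \frac{1}{-7725} = - \frac{1}{7725} \approx -0.00012945$)
$\frac{10029 + l}{n + 35240} = \frac{10029 + 841}{- \frac{1}{7725} + 35240} = \frac{10870}{\frac{272228999}{7725}} = 10870 \cdot \frac{7725}{272228999} = \frac{83970750}{272228999}$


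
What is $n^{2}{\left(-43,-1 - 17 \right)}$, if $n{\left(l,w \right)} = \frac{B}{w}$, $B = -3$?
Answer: $\frac{1}{36} \approx 0.027778$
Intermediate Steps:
$n{\left(l,w \right)} = - \frac{3}{w}$
$n^{2}{\left(-43,-1 - 17 \right)} = \left(- \frac{3}{-1 - 17}\right)^{2} = \left(- \frac{3}{-18}\right)^{2} = \left(\left(-3\right) \left(- \frac{1}{18}\right)\right)^{2} = \left(\frac{1}{6}\right)^{2} = \frac{1}{36}$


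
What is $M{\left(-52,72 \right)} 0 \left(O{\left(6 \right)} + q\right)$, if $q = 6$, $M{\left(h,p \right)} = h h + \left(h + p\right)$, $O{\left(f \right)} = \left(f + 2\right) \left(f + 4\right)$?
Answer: $0$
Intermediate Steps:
$O{\left(f \right)} = \left(2 + f\right) \left(4 + f\right)$
$M{\left(h,p \right)} = h + p + h^{2}$ ($M{\left(h,p \right)} = h^{2} + \left(h + p\right) = h + p + h^{2}$)
$M{\left(-52,72 \right)} 0 \left(O{\left(6 \right)} + q\right) = \left(-52 + 72 + \left(-52\right)^{2}\right) 0 \left(\left(8 + 6^{2} + 6 \cdot 6\right) + 6\right) = \left(-52 + 72 + 2704\right) 0 \left(\left(8 + 36 + 36\right) + 6\right) = 2724 \cdot 0 \left(80 + 6\right) = 2724 \cdot 0 \cdot 86 = 2724 \cdot 0 = 0$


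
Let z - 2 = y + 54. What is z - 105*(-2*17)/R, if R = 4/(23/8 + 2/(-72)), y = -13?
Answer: 124039/48 ≈ 2584.1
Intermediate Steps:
z = 43 (z = 2 + (-13 + 54) = 2 + 41 = 43)
R = 288/205 (R = 4/(23*(⅛) + 2*(-1/72)) = 4/(23/8 - 1/36) = 4/(205/72) = 4*(72/205) = 288/205 ≈ 1.4049)
z - 105*(-2*17)/R = 43 - 105*(-2*17)/288/205 = 43 - (-3570)*205/288 = 43 - 105*(-3485/144) = 43 + 121975/48 = 124039/48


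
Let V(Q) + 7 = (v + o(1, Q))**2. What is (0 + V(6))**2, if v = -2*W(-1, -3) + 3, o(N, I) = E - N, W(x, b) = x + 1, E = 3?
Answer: 324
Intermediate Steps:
W(x, b) = 1 + x
o(N, I) = 3 - N
v = 3 (v = -2*(1 - 1) + 3 = -2*0 + 3 = 0 + 3 = 3)
V(Q) = 18 (V(Q) = -7 + (3 + (3 - 1*1))**2 = -7 + (3 + (3 - 1))**2 = -7 + (3 + 2)**2 = -7 + 5**2 = -7 + 25 = 18)
(0 + V(6))**2 = (0 + 18)**2 = 18**2 = 324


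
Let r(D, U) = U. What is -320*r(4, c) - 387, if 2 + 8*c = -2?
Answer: -227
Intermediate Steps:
c = -1/2 (c = -1/4 + (1/8)*(-2) = -1/4 - 1/4 = -1/2 ≈ -0.50000)
-320*r(4, c) - 387 = -320*(-1/2) - 387 = 160 - 387 = -227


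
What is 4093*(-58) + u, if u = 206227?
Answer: -31167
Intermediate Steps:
4093*(-58) + u = 4093*(-58) + 206227 = -237394 + 206227 = -31167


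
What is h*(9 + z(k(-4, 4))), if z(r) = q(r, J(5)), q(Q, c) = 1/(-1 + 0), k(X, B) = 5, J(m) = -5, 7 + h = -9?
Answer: -128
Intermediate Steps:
h = -16 (h = -7 - 9 = -16)
q(Q, c) = -1 (q(Q, c) = 1/(-1) = -1)
z(r) = -1
h*(9 + z(k(-4, 4))) = -16*(9 - 1) = -16*8 = -128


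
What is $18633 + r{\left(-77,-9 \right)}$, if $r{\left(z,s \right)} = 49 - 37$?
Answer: $18645$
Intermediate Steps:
$r{\left(z,s \right)} = 12$ ($r{\left(z,s \right)} = 49 - 37 = 12$)
$18633 + r{\left(-77,-9 \right)} = 18633 + 12 = 18645$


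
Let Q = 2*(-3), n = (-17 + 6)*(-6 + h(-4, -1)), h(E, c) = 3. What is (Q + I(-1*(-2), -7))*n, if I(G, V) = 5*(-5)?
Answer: -1023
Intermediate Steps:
n = 33 (n = (-17 + 6)*(-6 + 3) = -11*(-3) = 33)
Q = -6
I(G, V) = -25
(Q + I(-1*(-2), -7))*n = (-6 - 25)*33 = -31*33 = -1023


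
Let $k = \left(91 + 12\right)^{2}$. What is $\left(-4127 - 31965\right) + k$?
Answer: $-25483$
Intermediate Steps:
$k = 10609$ ($k = 103^{2} = 10609$)
$\left(-4127 - 31965\right) + k = \left(-4127 - 31965\right) + 10609 = -36092 + 10609 = -25483$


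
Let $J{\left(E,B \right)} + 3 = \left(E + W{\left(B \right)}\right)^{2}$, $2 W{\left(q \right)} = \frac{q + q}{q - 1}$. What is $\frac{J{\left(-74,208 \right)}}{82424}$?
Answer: $\frac{228183553}{3531785976} \approx 0.064609$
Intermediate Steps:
$W{\left(q \right)} = \frac{q}{-1 + q}$ ($W{\left(q \right)} = \frac{\left(q + q\right) \frac{1}{q - 1}}{2} = \frac{2 q \frac{1}{-1 + q}}{2} = \frac{q}{-1 + q}$)
$J{\left(E,B \right)} = -3 + \left(E + \frac{B}{-1 + B}\right)^{2}$
$\frac{J{\left(-74,208 \right)}}{82424} = \frac{-3 + \frac{\left(208 - -74 + 208 \left(-74\right)\right)^{2}}{\left(-1 + 208\right)^{2}}}{82424} = \left(-3 + \frac{\left(208 + 74 - 15392\right)^{2}}{42849}\right) \frac{1}{82424} = \left(-3 + \frac{\left(-15110\right)^{2}}{42849}\right) \frac{1}{82424} = \left(-3 + \frac{1}{42849} \cdot 228312100\right) \frac{1}{82424} = \left(-3 + \frac{228312100}{42849}\right) \frac{1}{82424} = \frac{228183553}{42849} \cdot \frac{1}{82424} = \frac{228183553}{3531785976}$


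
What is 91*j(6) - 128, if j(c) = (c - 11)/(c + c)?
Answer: -1991/12 ≈ -165.92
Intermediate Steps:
j(c) = (-11 + c)/(2*c) (j(c) = (-11 + c)/((2*c)) = (-11 + c)*(1/(2*c)) = (-11 + c)/(2*c))
91*j(6) - 128 = 91*((½)*(-11 + 6)/6) - 128 = 91*((½)*(⅙)*(-5)) - 128 = 91*(-5/12) - 128 = -455/12 - 128 = -1991/12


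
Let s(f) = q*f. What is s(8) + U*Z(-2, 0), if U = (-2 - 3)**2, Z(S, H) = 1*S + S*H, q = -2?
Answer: -66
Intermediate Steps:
s(f) = -2*f
Z(S, H) = S + H*S
U = 25 (U = (-5)**2 = 25)
s(8) + U*Z(-2, 0) = -2*8 + 25*(-2*(1 + 0)) = -16 + 25*(-2*1) = -16 + 25*(-2) = -16 - 50 = -66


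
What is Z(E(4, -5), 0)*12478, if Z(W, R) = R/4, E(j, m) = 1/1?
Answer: 0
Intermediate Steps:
E(j, m) = 1
Z(W, R) = R/4 (Z(W, R) = R*(1/4) = R/4)
Z(E(4, -5), 0)*12478 = ((1/4)*0)*12478 = 0*12478 = 0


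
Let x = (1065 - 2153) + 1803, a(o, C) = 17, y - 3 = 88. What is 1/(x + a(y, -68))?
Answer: 1/732 ≈ 0.0013661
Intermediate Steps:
y = 91 (y = 3 + 88 = 91)
x = 715 (x = -1088 + 1803 = 715)
1/(x + a(y, -68)) = 1/(715 + 17) = 1/732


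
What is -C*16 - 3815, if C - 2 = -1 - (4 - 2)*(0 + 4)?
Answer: -3703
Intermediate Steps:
C = -7 (C = 2 + (-1 - (4 - 2)*(0 + 4)) = 2 + (-1 - 2*4) = 2 + (-1 - 1*8) = 2 + (-1 - 8) = 2 - 9 = -7)
-C*16 - 3815 = -1*(-7)*16 - 3815 = 7*16 - 3815 = 112 - 3815 = -3703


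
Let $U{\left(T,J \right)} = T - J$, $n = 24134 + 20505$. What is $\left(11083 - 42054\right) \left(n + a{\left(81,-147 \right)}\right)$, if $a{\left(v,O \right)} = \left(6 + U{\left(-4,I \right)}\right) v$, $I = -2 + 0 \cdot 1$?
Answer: $-1392549073$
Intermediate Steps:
$n = 44639$
$I = -2$ ($I = -2 + 0 = -2$)
$a{\left(v,O \right)} = 4 v$ ($a{\left(v,O \right)} = \left(6 - 2\right) v = 4 v$)
$\left(11083 - 42054\right) \left(n + a{\left(81,-147 \right)}\right) = \left(11083 - 42054\right) \left(44639 + 4 \cdot 81\right) = - 30971 \left(44639 + 324\right) = \left(-30971\right) 44963 = -1392549073$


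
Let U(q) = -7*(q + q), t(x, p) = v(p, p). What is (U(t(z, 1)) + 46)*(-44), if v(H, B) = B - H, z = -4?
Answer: -2024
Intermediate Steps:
t(x, p) = 0 (t(x, p) = p - p = 0)
U(q) = -14*q
(U(t(z, 1)) + 46)*(-44) = (-14*0 + 46)*(-44) = (0 + 46)*(-44) = 46*(-44) = -2024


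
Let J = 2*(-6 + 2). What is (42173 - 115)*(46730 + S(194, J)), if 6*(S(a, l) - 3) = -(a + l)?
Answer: 1964192716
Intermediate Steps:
J = -8 (J = 2*(-4) = -8)
S(a, l) = 3 - a/6 - l/6 (S(a, l) = 3 + (-(a + l))/6 = 3 + (-a - l)/6 = 3 + (-a/6 - l/6) = 3 - a/6 - l/6)
(42173 - 115)*(46730 + S(194, J)) = (42173 - 115)*(46730 + (3 - 1/6*194 - 1/6*(-8))) = 42058*(46730 + (3 - 97/3 + 4/3)) = 42058*(46730 - 28) = 42058*46702 = 1964192716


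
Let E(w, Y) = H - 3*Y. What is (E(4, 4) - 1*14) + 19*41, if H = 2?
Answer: 755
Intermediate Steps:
E(w, Y) = 2 - 3*Y
(E(4, 4) - 1*14) + 19*41 = ((2 - 3*4) - 1*14) + 19*41 = ((2 - 12) - 14) + 779 = (-10 - 14) + 779 = -24 + 779 = 755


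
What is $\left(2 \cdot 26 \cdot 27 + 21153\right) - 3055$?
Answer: $19502$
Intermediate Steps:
$\left(2 \cdot 26 \cdot 27 + 21153\right) - 3055 = \left(52 \cdot 27 + 21153\right) - 3055 = \left(1404 + 21153\right) - 3055 = 22557 - 3055 = 19502$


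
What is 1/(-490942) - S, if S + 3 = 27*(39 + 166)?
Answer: -2715891145/490942 ≈ -5532.0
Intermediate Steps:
S = 5532 (S = -3 + 27*(39 + 166) = -3 + 27*205 = -3 + 5535 = 5532)
1/(-490942) - S = 1/(-490942) - 1*5532 = -1/490942 - 5532 = -2715891145/490942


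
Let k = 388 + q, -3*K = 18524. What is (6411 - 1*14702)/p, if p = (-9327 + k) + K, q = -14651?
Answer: 24873/89294 ≈ 0.27855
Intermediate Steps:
K = -18524/3 (K = -⅓*18524 = -18524/3 ≈ -6174.7)
k = -14263 (k = 388 - 14651 = -14263)
p = -89294/3 (p = (-9327 - 14263) - 18524/3 = -23590 - 18524/3 = -89294/3 ≈ -29765.)
(6411 - 1*14702)/p = (6411 - 1*14702)/(-89294/3) = (6411 - 14702)*(-3/89294) = -8291*(-3/89294) = 24873/89294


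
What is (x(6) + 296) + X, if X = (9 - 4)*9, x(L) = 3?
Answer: 344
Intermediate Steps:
X = 45 (X = 5*9 = 45)
(x(6) + 296) + X = (3 + 296) + 45 = 299 + 45 = 344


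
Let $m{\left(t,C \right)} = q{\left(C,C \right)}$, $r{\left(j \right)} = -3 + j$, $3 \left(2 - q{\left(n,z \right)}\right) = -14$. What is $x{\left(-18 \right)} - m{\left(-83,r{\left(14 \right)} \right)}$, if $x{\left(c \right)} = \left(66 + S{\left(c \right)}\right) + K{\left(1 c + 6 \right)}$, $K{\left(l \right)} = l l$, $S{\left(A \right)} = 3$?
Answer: $\frac{619}{3} \approx 206.33$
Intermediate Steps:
$q{\left(n,z \right)} = \frac{20}{3}$ ($q{\left(n,z \right)} = 2 - - \frac{14}{3} = 2 + \frac{14}{3} = \frac{20}{3}$)
$K{\left(l \right)} = l^{2}$
$x{\left(c \right)} = 69 + \left(6 + c\right)^{2}$ ($x{\left(c \right)} = \left(66 + 3\right) + \left(1 c + 6\right)^{2} = 69 + \left(c + 6\right)^{2} = 69 + \left(6 + c\right)^{2}$)
$m{\left(t,C \right)} = \frac{20}{3}$
$x{\left(-18 \right)} - m{\left(-83,r{\left(14 \right)} \right)} = \left(69 + \left(6 - 18\right)^{2}\right) - \frac{20}{3} = \left(69 + \left(-12\right)^{2}\right) - \frac{20}{3} = \left(69 + 144\right) - \frac{20}{3} = 213 - \frac{20}{3} = \frac{619}{3}$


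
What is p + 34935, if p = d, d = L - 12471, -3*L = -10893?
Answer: 26095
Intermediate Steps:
L = 3631 (L = -⅓*(-10893) = 3631)
d = -8840 (d = 3631 - 12471 = -8840)
p = -8840
p + 34935 = -8840 + 34935 = 26095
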